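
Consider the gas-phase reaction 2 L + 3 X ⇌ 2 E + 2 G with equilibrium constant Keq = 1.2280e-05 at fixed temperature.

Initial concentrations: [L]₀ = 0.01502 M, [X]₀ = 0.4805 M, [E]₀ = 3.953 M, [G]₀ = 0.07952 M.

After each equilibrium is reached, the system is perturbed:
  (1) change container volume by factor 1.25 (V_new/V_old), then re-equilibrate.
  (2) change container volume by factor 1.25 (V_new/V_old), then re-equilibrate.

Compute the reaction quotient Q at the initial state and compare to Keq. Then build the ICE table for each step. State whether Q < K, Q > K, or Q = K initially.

Q₀ = 3948 vs Keq = 1.2280e-05 ⇒ Q>K, reverse
Step 1:
                    L           X           E           G
  I           0.01502      0.4805       3.953     0.07952
  C           0.07948      0.1192    -0.07948    -0.07948
  E            0.0945      0.5997       3.874  3.9705e-05
  solve Keq expr → x = -0.03974; check Q = 1.2280e-05
Then change container volume by factor 1.25 (V_new/V_old).
Step 2:
                    L           X           E           G
  I            0.0756      0.4798       3.099  3.1764e-05
  C        3.3517e-06  5.0276e-06 -3.3517e-06 -3.3517e-06
  E            0.0756      0.4798       3.099  2.8413e-05
  solve Keq expr → x = -1.6759e-06; check Q = 1.2280e-05
Then change container volume by factor 1.25 (V_new/V_old).
Step 3:
                    L           X           E           G
  I           0.06048      0.3838       2.479  2.2730e-05
  C        2.3986e-06  3.5979e-06 -2.3986e-06 -2.3986e-06
  E           0.06049      0.3838       2.479  2.0332e-05
  solve Keq expr → x = -1.1993e-06; check Q = 1.2280e-05

Q₀ = 3948; Q > K (proceeds reverse)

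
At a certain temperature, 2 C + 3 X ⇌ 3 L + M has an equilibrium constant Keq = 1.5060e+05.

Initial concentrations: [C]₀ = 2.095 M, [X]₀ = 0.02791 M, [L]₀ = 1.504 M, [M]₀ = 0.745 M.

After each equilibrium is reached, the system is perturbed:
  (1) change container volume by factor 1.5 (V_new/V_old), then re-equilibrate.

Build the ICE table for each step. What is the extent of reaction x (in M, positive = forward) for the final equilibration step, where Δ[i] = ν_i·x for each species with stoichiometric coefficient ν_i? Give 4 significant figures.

Q₀ = 2.6561e+04 vs Keq = 1.5060e+05 ⇒ Q<K, forward
Step 1:
                    C           X           L           M
  I             2.095     0.02791       1.504       0.745
  C         -0.008042    -0.01206     0.01206    0.004021
  E             2.087     0.01585       1.516       0.749
  solve Keq expr → x = 0.004021; check Q = 1.5060e+05
Then change container volume by factor 1.5 (V_new/V_old).
Step 2:
                    C           X           L           M
  I             1.391     0.01056       1.011      0.4993
  C          0.001001    0.001501   -0.001501 -5.0034e-04
  E             1.392     0.01207       1.009      0.4988
  solve Keq expr → x = -5.0034e-04; check Q = 1.5060e+05

x = -5.0034e-04 M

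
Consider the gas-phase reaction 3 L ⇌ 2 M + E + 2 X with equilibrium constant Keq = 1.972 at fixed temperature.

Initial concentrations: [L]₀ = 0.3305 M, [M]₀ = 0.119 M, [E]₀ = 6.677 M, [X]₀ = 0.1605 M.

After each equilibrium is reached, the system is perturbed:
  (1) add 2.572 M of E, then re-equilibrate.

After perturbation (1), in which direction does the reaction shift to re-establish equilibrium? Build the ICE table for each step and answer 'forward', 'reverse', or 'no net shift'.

Q₀ = 0.06747 vs Keq = 1.972 ⇒ Q<K, forward
Step 1:
                  L         M         E         X
  I          0.3305     0.119     6.677    0.1605
  C         -0.1267   0.08447   0.04223   0.08447
  E          0.2038    0.2035     6.719     0.245
  solve Keq expr → x = 0.04223; check Q = 1.972
Then add 2.572 M of E.
Step 2:
                  L         M         E         X
  I          0.2038    0.2035     9.291     0.245
  C          0.0122 -0.008136 -0.004068 -0.008136
  E           0.216    0.1953     9.287    0.2368
  solve Keq expr → x = -0.004068; check Q = 1.972

Direction: reverse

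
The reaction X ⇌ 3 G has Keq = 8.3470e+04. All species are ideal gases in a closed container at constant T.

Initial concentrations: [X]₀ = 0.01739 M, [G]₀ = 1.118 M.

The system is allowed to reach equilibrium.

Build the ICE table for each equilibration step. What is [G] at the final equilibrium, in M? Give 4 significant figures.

[G]_eq = 1.17 M

Q₀ = 80.36 vs Keq = 8.3470e+04 ⇒ Q<K, forward
Step 1:
                   X          G
  I          0.01739      1.118
  C         -0.01737    0.05211
  E       1.9193e-05       1.17
  solve Keq expr → x = 0.01737; check Q = 8.3470e+04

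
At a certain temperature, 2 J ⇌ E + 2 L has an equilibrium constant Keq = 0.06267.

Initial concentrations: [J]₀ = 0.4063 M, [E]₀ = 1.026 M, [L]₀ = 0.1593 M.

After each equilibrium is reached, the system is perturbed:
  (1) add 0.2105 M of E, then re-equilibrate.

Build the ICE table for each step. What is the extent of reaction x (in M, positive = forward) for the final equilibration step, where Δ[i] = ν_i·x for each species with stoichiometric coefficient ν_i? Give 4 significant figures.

x = -0.004115 M

Q₀ = 0.1577 vs Keq = 0.06267 ⇒ Q>K, reverse
Step 1:
                   J          E          L
  I           0.4063      1.026     0.1593
  C          0.04619   -0.02309   -0.04619
  E           0.4525      1.003     0.1131
  solve Keq expr → x = -0.02309; check Q = 0.06267
Then add 0.2105 M of E.
Step 2:
                   J          E          L
  I           0.4525      1.213     0.1131
  C          0.00823  -0.004115   -0.00823
  E           0.4607      1.209     0.1049
  solve Keq expr → x = -0.004115; check Q = 0.06267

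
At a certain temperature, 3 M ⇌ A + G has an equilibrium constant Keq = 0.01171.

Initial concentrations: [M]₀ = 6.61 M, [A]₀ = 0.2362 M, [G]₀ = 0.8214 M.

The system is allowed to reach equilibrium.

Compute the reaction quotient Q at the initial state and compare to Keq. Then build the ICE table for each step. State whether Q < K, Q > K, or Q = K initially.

Q₀ = 6.7178e-04 vs Keq = 0.01171 ⇒ Q<K, forward
Step 1:
                   M          A          G
  Initial       6.61     0.2362     0.8214
  Change      -1.873     0.6245     0.6245
  Equil        4.737     0.8607      1.446
  solve Keq expr → x = 0.6245; check Q = 0.01171

Q₀ = 6.7178e-04; Q < K (proceeds forward)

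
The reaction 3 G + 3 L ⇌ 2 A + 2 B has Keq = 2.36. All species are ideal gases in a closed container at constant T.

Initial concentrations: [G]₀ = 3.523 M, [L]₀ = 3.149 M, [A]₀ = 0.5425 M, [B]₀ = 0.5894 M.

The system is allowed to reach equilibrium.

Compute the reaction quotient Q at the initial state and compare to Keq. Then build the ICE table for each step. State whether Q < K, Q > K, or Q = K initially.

Q₀ = 7.4880e-05 vs Keq = 2.36 ⇒ Q<K, forward
Step 1:
                    G           L           A           B
  init          3.523       3.149      0.5425      0.5894
  Δ            -1.995      -1.995        1.33        1.33
  eq            1.528       1.154       1.873        1.92
  solve Keq expr → x = 0.6651; check Q = 2.36

Q₀ = 7.4880e-05; Q < K (proceeds forward)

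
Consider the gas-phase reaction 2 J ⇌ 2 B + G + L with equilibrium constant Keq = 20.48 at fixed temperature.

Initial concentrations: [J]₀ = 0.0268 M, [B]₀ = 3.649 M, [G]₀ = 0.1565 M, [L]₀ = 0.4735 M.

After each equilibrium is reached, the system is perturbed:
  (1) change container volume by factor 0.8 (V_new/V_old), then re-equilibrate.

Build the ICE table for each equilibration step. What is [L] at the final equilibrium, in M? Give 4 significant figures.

Q₀ = 1374 vs Keq = 20.48 ⇒ Q>K, reverse
Step 1:
                  J         B         G         L
  Initial    0.0268     3.649    0.1565    0.4735
  Change     0.1258   -0.1258  -0.06291  -0.06291
  Equil      0.1526     3.523   0.09359    0.4106
  solve Keq expr → x = -0.06291; check Q = 20.48
Then change container volume by factor 0.8 (V_new/V_old).
Step 2:
                  J         B         G         L
  Initial    0.1908     4.404     0.117    0.5132
  Change    0.02829  -0.02829  -0.01415  -0.01415
  Equil      0.2191     4.376    0.1028    0.4991
  solve Keq expr → x = -0.01415; check Q = 20.48

[L]_eq = 0.4991 M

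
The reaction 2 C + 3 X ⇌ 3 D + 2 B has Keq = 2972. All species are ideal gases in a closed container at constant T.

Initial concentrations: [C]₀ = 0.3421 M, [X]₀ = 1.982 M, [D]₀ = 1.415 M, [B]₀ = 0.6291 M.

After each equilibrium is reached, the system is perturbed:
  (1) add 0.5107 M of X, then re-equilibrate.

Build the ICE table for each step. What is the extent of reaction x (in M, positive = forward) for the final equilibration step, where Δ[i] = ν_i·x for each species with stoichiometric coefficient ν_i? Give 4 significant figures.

Q₀ = 1.231 vs Keq = 2972 ⇒ Q<K, forward
Step 1:
                  C         X         D         B
  init       0.3421     1.982     1.415    0.6291
  Δ         -0.3176   -0.4765    0.4765    0.3176
  eq        0.02446     1.506     1.891    0.9467
  solve Keq expr → x = 0.1588; check Q = 2972
Then add 0.5107 M of X.
Step 2:
                  C         X         D         B
  init      0.02446     2.016     1.891    0.9467
  Δ       -0.008233  -0.01235   0.01235  0.008233
  eq        0.01622     2.004     1.904     0.955
  solve Keq expr → x = 0.004117; check Q = 2972

x = 0.004117 M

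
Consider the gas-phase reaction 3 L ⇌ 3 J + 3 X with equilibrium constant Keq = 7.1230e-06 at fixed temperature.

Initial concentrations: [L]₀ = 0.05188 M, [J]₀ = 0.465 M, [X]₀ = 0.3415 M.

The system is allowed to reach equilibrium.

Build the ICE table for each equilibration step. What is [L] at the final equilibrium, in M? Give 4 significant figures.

[L]_eq = 0.3522 M

Q₀ = 28.68 vs Keq = 7.1230e-06 ⇒ Q>K, reverse
Step 1:
                   L          J          X
  I          0.05188      0.465     0.3415
  C           0.3003    -0.3003    -0.3003
  E           0.3522     0.1647    0.04116
  solve Keq expr → x = -0.1001; check Q = 7.1230e-06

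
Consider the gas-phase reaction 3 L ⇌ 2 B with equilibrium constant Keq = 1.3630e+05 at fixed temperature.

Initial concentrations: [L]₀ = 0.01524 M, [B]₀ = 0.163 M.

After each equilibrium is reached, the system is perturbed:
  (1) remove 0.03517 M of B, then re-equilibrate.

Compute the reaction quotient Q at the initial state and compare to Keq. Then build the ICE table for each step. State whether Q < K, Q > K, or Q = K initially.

Q₀ = 7506; Q < K (proceeds forward)

Q₀ = 7506 vs Keq = 1.3630e+05 ⇒ Q<K, forward
Step 1:
                  L         B
  init      0.01524     0.163
  Δ       -0.009296  0.006197
  eq       0.005944    0.1692
  solve Keq expr → x = 0.003099; check Q = 1.3630e+05
Then remove 0.03517 M of B.
Step 2:
                  L         B
  init     0.005944     0.134
  Δ       -8.4109e-04 5.6073e-04
  eq       0.005103    0.1346
  solve Keq expr → x = 2.8036e-04; check Q = 1.3630e+05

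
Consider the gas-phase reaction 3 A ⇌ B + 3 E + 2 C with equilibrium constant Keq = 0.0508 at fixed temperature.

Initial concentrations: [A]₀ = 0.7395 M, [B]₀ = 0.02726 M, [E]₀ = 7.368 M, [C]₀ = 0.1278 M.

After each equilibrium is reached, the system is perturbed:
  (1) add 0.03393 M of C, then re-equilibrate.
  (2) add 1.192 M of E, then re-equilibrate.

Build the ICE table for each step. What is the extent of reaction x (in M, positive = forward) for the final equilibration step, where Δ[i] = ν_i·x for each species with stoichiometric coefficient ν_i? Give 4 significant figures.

Q₀ = 0.4404 vs Keq = 0.0508 ⇒ Q>K, reverse
Step 1:
                  A         B         E         C
  init       0.7395   0.02726     7.368    0.1278
  Δ         0.05723  -0.01908  -0.05723  -0.03816
  eq         0.7967  0.008182     7.311   0.08964
  solve Keq expr → x = -0.01908; check Q = 0.0508
Then add 0.03393 M of C.
Step 2:
                  A         B         E         C
  init       0.7967  0.008182     7.311    0.1236
  Δ        0.009596 -0.003199 -0.009596 -0.006397
  eq         0.8063  0.004984     7.301    0.1172
  solve Keq expr → x = -0.003199; check Q = 0.0508
Then add 1.192 M of E.
Step 3:
                  A         B         E         C
  init       0.8063  0.004984     8.493    0.1172
  Δ        0.004726 -0.001575 -0.004726 -0.003151
  eq         0.8111  0.003408     8.488     0.114
  solve Keq expr → x = -0.001575; check Q = 0.0508

x = -0.001575 M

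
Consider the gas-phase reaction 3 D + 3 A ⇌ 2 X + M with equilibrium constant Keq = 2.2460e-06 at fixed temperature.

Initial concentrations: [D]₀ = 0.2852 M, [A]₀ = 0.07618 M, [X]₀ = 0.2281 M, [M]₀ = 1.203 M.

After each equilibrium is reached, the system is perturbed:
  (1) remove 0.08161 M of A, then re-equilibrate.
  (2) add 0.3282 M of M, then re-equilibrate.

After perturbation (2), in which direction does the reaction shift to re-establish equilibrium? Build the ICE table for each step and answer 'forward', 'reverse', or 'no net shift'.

Q₀ = 6103 vs Keq = 2.2460e-06 ⇒ Q>K, reverse
Step 1:
                  D         A         X         M
  init       0.2852   0.07618    0.2281     1.203
  Δ          0.3419    0.3419   -0.2279    -0.114
  eq         0.6271     0.418 1.9274e-04     1.089
  solve Keq expr → x = -0.114; check Q = 2.2460e-06
Then remove 0.08161 M of A.
Step 2:
                  D         A         X         M
  init       0.6271    0.3364 1.9274e-04     1.089
  Δ       8.0266e-05 8.0266e-05 -5.3511e-05 -2.6755e-05
  eq         0.6271    0.3365 1.3923e-04     1.089
  solve Keq expr → x = -2.6755e-05; check Q = 2.2460e-06
Then add 0.3282 M of M.
Step 3:
                  D         A         X         M
  init       0.6271    0.3365 1.3923e-04     1.417
  Δ       2.5740e-05 2.5740e-05 -1.7160e-05 -8.5799e-06
  eq         0.6272    0.3365 1.2207e-04     1.417
  solve Keq expr → x = -8.5799e-06; check Q = 2.2460e-06

Direction: reverse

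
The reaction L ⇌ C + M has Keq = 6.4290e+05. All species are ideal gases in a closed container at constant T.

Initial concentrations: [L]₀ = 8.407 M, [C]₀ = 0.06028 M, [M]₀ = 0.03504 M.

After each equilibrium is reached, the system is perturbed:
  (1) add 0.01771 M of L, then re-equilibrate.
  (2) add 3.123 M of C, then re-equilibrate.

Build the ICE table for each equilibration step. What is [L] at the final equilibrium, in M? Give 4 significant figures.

Q₀ = 2.5124e-04 vs Keq = 6.4290e+05 ⇒ Q<K, forward
Step 1:
                    L           C           M
  I             8.407     0.06028     0.03504
  C            -8.407       8.407       8.407
  E        1.1118e-04       8.467       8.442
  solve Keq expr → x = 8.407; check Q = 6.4290e+05
Then add 0.01771 M of L.
Step 2:
                    L           C           M
  I           0.01782       8.467       8.442
  C          -0.01771     0.01771     0.01771
  E        1.1165e-04       8.485        8.46
  solve Keq expr → x = 0.01771; check Q = 6.4290e+05
Then add 3.123 M of C.
Step 3:
                    L           C           M
  I        1.1165e-04       11.61        8.46
  C        4.1093e-05 -4.1093e-05 -4.1093e-05
  E        1.5274e-04       11.61        8.46
  solve Keq expr → x = -4.1093e-05; check Q = 6.4290e+05

[L]_eq = 1.5274e-04 M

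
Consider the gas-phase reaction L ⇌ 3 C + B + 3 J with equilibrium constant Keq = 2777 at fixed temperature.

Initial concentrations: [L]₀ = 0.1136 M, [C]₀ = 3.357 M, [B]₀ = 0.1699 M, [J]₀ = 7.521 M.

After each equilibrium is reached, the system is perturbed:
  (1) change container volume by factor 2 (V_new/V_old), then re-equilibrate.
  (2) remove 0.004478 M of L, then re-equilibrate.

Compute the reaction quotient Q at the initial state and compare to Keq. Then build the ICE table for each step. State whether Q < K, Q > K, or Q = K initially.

Q₀ = 2.4071e+04 vs Keq = 2777 ⇒ Q>K, reverse
Step 1:
                  L         C         B         J
  init       0.1136     3.357    0.1699     7.521
  Δ          0.1098   -0.3294   -0.1098   -0.3294
  eq         0.2234     3.028    0.0601     7.192
  solve Keq expr → x = -0.1098; check Q = 2777
Then change container volume by factor 2 (V_new/V_old).
Step 2:
                  L         C         B         J
  init       0.1117     1.514   0.03005     3.596
  Δ        -0.09612    0.2884   0.09612    0.2884
  eq        0.01558     1.802    0.1262     3.884
  solve Keq expr → x = 0.09612; check Q = 2777
Then remove 0.004478 M of L.
Step 3:
                  L         C         B         J
  init       0.0111     1.802    0.1262     3.884
  Δ        0.003632   -0.0109 -0.003632   -0.0109
  eq        0.01474     1.791    0.1225     3.873
  solve Keq expr → x = -0.003632; check Q = 2777

Q₀ = 2.4071e+04; Q > K (proceeds reverse)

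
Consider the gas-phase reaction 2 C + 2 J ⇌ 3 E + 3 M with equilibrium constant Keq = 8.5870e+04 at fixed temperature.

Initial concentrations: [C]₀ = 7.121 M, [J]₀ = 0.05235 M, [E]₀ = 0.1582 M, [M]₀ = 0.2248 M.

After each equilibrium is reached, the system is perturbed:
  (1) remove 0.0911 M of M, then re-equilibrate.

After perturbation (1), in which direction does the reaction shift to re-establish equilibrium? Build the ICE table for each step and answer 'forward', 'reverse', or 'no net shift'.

Direction: forward

Q₀ = 3.2366e-04 vs Keq = 8.5870e+04 ⇒ Q<K, forward
Step 1:
                   C          J          E          M
  Initial      7.121    0.05235     0.1582     0.2248
  Change    -0.05234   -0.05234    0.07851    0.07851
  Equil        7.069 9.2876e-06     0.2367     0.3033
  solve Keq expr → x = 0.02617; check Q = 8.5870e+04
Then remove 0.0911 M of M.
Step 2:
                   C          J          E          M
  Initial      7.069 9.2876e-06     0.2367     0.2122
  Change  -3.8519e-06 -3.8519e-06 5.7778e-06 5.7778e-06
  Equil        7.069 5.4357e-06     0.2367     0.2122
  solve Keq expr → x = 1.9259e-06; check Q = 8.5870e+04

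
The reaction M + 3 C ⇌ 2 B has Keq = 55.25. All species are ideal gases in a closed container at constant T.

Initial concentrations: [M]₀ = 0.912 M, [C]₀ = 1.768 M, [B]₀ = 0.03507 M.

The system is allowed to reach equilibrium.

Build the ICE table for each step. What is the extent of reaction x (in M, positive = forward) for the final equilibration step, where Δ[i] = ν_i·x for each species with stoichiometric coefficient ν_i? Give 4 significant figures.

x = 0.4751 M

Q₀ = 2.4402e-04 vs Keq = 55.25 ⇒ Q<K, forward
Step 1:
                   M          C          B
  Initial      0.912      1.768    0.03507
  Change     -0.4751     -1.425     0.9502
  Equil       0.4369     0.3426     0.9853
  solve Keq expr → x = 0.4751; check Q = 55.25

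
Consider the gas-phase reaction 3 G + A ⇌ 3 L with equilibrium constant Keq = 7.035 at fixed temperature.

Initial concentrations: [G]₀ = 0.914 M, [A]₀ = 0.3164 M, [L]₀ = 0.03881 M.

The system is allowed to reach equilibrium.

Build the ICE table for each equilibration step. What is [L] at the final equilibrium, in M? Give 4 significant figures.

[L]_eq = 0.4889 M

Q₀ = 2.4197e-04 vs Keq = 7.035 ⇒ Q<K, forward
Step 1:
                    G           A           L
  I             0.914      0.3164     0.03881
  C           -0.4501       -0.15      0.4501
  E            0.4639      0.1664      0.4889
  solve Keq expr → x = 0.15; check Q = 7.035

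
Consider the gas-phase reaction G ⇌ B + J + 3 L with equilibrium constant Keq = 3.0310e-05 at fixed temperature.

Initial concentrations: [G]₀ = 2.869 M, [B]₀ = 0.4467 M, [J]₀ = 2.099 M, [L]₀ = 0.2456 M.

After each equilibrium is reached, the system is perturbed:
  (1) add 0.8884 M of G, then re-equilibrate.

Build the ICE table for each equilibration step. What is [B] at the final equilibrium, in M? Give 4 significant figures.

Q₀ = 0.004842 vs Keq = 3.0310e-05 ⇒ Q>K, reverse
Step 1:
                   G          B          J          L
  I            2.869     0.4467      2.099     0.2456
  C          0.06567   -0.06567   -0.06567     -0.197
  E            2.935      0.381      2.033     0.0486
  solve Keq expr → x = -0.06567; check Q = 3.0310e-05
Then add 0.8884 M of G.
Step 2:
                   G          B          J          L
  I            3.823      0.381      2.033     0.0486
  C        -0.001464   0.001464   0.001464   0.004392
  E            3.822     0.3825      2.035    0.05299
  solve Keq expr → x = 0.001464; check Q = 3.0310e-05

[B]_eq = 0.3825 M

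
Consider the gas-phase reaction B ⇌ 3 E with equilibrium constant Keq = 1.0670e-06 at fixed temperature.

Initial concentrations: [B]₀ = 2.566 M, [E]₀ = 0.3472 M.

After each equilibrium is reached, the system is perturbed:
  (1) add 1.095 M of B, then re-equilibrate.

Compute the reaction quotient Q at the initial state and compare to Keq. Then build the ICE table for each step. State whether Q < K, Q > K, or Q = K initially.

Q₀ = 0.01631 vs Keq = 1.0670e-06 ⇒ Q>K, reverse
Step 1:
                    B           E
  Initial       2.566      0.3472
  Change        0.111      -0.333
  Equil         2.677     0.01419
  solve Keq expr → x = -0.111; check Q = 1.0670e-06
Then add 1.095 M of B.
Step 2:
                    B           E
  Initial       3.772     0.01419
  Change  -5.7244e-04    0.001717
  Equil         3.771     0.01591
  solve Keq expr → x = 5.7244e-04; check Q = 1.0670e-06

Q₀ = 0.01631; Q > K (proceeds reverse)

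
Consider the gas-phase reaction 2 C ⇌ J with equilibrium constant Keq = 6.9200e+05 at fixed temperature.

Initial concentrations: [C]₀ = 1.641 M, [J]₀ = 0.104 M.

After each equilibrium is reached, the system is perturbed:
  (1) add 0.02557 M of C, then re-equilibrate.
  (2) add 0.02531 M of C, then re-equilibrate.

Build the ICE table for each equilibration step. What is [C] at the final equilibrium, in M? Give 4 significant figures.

[C]_eq = 0.001171 M

Q₀ = 0.03862 vs Keq = 6.9200e+05 ⇒ Q<K, forward
Step 1:
                  C         J
  init        1.641     0.104
  Δ           -1.64    0.8199
  eq       0.001155    0.9239
  solve Keq expr → x = 0.8199; check Q = 6.9200e+05
Then add 0.02557 M of C.
Step 2:
                  C         J
  init      0.02673    0.9239
  Δ        -0.02556   0.01278
  eq       0.001163    0.9367
  solve Keq expr → x = 0.01278; check Q = 6.9200e+05
Then add 0.02531 M of C.
Step 3:
                  C         J
  init      0.02647    0.9367
  Δ         -0.0253   0.01265
  eq       0.001171    0.9494
  solve Keq expr → x = 0.01265; check Q = 6.9200e+05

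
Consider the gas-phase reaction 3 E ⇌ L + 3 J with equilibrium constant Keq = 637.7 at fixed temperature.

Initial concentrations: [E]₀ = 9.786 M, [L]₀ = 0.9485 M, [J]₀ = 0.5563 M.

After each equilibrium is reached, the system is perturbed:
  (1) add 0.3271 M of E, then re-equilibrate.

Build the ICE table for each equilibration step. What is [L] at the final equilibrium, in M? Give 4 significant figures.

Q₀ = 1.7424e-04 vs Keq = 637.7 ⇒ Q<K, forward
Step 1:
                   E          L          J
  I            9.786     0.9485     0.5563
  C           -8.212      2.737      8.212
  E            1.574      3.686      8.769
  solve Keq expr → x = 2.737; check Q = 637.7
Then add 0.3271 M of E.
Step 2:
                   E          L          J
  I            1.901      3.686      8.769
  C          -0.2664    0.08879     0.2664
  E            1.634      3.775      9.035
  solve Keq expr → x = 0.08879; check Q = 637.7

[L]_eq = 3.775 M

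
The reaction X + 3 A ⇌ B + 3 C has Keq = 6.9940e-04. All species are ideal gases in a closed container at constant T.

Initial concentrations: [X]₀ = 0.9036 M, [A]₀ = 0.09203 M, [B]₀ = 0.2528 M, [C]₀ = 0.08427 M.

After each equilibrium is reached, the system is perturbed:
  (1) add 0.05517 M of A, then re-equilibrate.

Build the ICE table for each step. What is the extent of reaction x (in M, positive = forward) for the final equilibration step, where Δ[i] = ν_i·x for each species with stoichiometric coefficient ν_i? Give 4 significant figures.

Q₀ = 0.2148 vs Keq = 6.9940e-04 ⇒ Q>K, reverse
Step 1:
                    X           A           B           C
  I            0.9036     0.09203      0.2528     0.08427
  C           0.02084     0.06252    -0.02084    -0.06252
  E            0.9244      0.1545       0.232     0.02175
  solve Keq expr → x = -0.02084; check Q = 6.9940e-04
Then add 0.05517 M of A.
Step 2:
                    X           A           B           C
  I            0.9244      0.2097       0.232     0.02175
  C         -0.002235   -0.006706    0.002235    0.006706
  E            0.9222       0.203      0.2342     0.02846
  solve Keq expr → x = 0.002235; check Q = 6.9940e-04

x = 0.002235 M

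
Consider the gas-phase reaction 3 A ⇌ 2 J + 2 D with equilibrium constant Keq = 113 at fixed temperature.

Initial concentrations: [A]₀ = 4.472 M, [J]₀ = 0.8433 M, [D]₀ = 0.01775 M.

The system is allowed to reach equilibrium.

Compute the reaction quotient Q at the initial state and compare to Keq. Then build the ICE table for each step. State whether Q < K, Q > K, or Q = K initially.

Q₀ = 2.5053e-06; Q < K (proceeds forward)

Q₀ = 2.5053e-06 vs Keq = 113 ⇒ Q<K, forward
Step 1:
                    A           J           D
  Initial       4.472      0.8433     0.01775
  Change       -3.644       2.429       2.429
  Equil         0.828       3.273       2.447
  solve Keq expr → x = 1.215; check Q = 113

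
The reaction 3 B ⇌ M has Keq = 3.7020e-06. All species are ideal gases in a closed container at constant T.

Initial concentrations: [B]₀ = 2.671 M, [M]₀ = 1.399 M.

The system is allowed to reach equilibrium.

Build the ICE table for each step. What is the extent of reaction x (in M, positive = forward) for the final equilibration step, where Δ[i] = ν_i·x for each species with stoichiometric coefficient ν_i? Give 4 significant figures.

x = -1.398 M

Q₀ = 0.07342 vs Keq = 3.7020e-06 ⇒ Q>K, reverse
Step 1:
                    B           M
  Initial       2.671       1.399
  Change        4.193      -1.398
  Equil         6.864    0.001197
  solve Keq expr → x = -1.398; check Q = 3.7020e-06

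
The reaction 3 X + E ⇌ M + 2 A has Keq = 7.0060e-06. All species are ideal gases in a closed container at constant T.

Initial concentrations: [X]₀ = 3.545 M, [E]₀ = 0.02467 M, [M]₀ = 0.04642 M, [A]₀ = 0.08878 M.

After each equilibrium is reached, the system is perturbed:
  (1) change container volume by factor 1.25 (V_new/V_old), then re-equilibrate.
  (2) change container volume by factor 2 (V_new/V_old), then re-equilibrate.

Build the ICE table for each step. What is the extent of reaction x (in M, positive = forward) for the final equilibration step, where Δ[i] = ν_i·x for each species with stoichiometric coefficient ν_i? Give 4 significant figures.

Q₀ = 3.3290e-04 vs Keq = 7.0060e-06 ⇒ Q>K, reverse
Step 1:
                  X         E         M         A
  I           3.545   0.02467   0.04642   0.08878
  C         0.08572   0.02857  -0.02857  -0.05715
  E           3.631   0.05324   0.01785   0.03163
  solve Keq expr → x = -0.02857; check Q = 7.0060e-06
Then change container volume by factor 1.25 (V_new/V_old).
Step 2:
                  X         E         M         A
  I           2.905    0.0426   0.01428    0.0253
  C        0.002553 8.5102e-04 -8.5102e-04 -0.001702
  E           2.907   0.04345   0.01343    0.0236
  solve Keq expr → x = -8.5102e-04; check Q = 7.0060e-06
Then change container volume by factor 2 (V_new/V_old).
Step 3:
                  X         E         M         A
  I           1.454   0.02172  0.006713    0.0118
  C         0.00351   0.00117  -0.00117  -0.00234
  E           1.457   0.02289  0.005543  0.009461
  solve Keq expr → x = -0.00117; check Q = 7.0060e-06

x = -0.00117 M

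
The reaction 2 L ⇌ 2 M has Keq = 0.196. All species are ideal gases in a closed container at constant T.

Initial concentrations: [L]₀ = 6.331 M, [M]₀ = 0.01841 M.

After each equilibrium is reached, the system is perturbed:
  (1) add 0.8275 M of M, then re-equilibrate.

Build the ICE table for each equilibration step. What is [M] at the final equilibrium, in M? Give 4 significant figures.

[M]_eq = 2.202 M

Q₀ = 8.4560e-06 vs Keq = 0.196 ⇒ Q<K, forward
Step 1:
                   L          M
  init         6.331    0.01841
  Δ            -1.93       1.93
  eq           4.401      1.948
  solve Keq expr → x = 0.965; check Q = 0.196
Then add 0.8275 M of M.
Step 2:
                   L          M
  init         4.401      2.776
  Δ           0.5736    -0.5736
  eq           4.975      2.202
  solve Keq expr → x = -0.2868; check Q = 0.196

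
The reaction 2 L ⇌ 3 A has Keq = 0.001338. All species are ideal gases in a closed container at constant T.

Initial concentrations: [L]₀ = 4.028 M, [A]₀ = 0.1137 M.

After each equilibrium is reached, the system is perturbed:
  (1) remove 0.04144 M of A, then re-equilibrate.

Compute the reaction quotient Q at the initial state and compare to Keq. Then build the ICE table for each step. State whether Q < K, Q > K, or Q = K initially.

Q₀ = 9.0595e-05 vs Keq = 0.001338 ⇒ Q<K, forward
Step 1:
                  L         A
  I           4.028    0.1137
  C         -0.1069    0.1603
  E           3.921     0.274
  solve Keq expr → x = 0.05344; check Q = 0.001338
Then remove 0.04144 M of A.
Step 2:
                  L         A
  I           3.921    0.2326
  C        -0.02679   0.04019
  E           3.894    0.2728
  solve Keq expr → x = 0.0134; check Q = 0.001338

Q₀ = 9.0595e-05; Q < K (proceeds forward)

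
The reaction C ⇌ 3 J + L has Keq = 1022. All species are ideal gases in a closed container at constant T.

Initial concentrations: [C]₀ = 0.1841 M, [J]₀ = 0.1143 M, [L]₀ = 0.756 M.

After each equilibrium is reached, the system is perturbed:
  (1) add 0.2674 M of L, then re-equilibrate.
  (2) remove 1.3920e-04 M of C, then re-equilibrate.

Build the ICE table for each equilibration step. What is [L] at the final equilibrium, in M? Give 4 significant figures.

Q₀ = 0.006132 vs Keq = 1022 ⇒ Q<K, forward
Step 1:
                    C           J           L
  Initial      0.1841      0.1143       0.756
  Change      -0.1838      0.5515      0.1838
  Equil    2.7139e-04      0.6658      0.9398
  solve Keq expr → x = 0.1838; check Q = 1022
Then add 0.2674 M of L.
Step 2:
                    C           J           L
  Initial  2.7139e-04      0.6658       1.207
  Change   7.6833e-05 -2.3050e-04 -7.6833e-05
  Equil    3.4823e-04      0.6656       1.207
  solve Keq expr → x = -7.6833e-05; check Q = 1022
Then remove 1.3920e-04 M of C.
Step 3:
                    C           J           L
  Initial  2.0903e-04      0.6656       1.207
  Change   1.3851e-04 -4.1552e-04 -1.3851e-04
  Equil    3.4754e-04      0.6651       1.207
  solve Keq expr → x = -1.3851e-04; check Q = 1022

[L]_eq = 1.207 M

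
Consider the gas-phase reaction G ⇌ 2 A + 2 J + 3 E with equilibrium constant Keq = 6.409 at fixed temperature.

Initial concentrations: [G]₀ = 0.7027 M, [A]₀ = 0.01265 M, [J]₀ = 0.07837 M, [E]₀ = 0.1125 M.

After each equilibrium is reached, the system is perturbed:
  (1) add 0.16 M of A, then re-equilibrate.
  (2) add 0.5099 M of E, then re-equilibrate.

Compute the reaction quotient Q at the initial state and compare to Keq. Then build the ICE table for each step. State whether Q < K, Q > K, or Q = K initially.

Q₀ = 1.9914e-09 vs Keq = 6.409 ⇒ Q<K, forward
Step 1:
                    G           A           J           E
  I            0.7027     0.01265     0.07837      0.1125
  C            -0.427       0.854       0.854       1.281
  E            0.2757      0.8667      0.9324       1.394
  solve Keq expr → x = 0.427; check Q = 6.409
Then add 0.16 M of A.
Step 2:
                    G           A           J           E
  I            0.2757       1.027      0.9324       1.394
  C           0.01837    -0.03674    -0.03674    -0.05511
  E            0.2941      0.9899      0.8956       1.338
  solve Keq expr → x = -0.01837; check Q = 6.409
Then add 0.5099 M of E.
Step 3:
                    G           A           J           E
  I            0.2941      0.9899      0.8956       1.848
  C           0.05605     -0.1121     -0.1121     -0.1681
  E            0.3501      0.8778      0.7835        1.68
  solve Keq expr → x = -0.05605; check Q = 6.409

Q₀ = 1.9914e-09; Q < K (proceeds forward)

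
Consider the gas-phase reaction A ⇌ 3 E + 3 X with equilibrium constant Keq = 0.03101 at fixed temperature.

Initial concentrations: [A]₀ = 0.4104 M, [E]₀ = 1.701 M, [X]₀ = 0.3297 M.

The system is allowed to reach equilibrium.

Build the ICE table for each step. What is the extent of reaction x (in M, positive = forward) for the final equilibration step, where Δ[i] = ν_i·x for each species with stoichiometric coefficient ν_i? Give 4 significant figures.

x = -0.05681 M

Q₀ = 0.4298 vs Keq = 0.03101 ⇒ Q>K, reverse
Step 1:
                    A           E           X
  Initial      0.4104       1.701      0.3297
  Change      0.05681     -0.1704     -0.1704
  Equil        0.4672       1.531      0.1593
  solve Keq expr → x = -0.05681; check Q = 0.03101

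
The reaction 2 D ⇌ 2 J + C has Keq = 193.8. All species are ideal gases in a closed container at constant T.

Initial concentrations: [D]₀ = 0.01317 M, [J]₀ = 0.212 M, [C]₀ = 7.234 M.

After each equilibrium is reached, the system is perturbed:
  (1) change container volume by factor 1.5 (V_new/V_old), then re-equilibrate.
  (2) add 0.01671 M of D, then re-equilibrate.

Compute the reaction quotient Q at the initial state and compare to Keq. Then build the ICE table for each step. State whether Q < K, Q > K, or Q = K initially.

Q₀ = 1874; Q > K (proceeds reverse)

Q₀ = 1874 vs Keq = 193.8 ⇒ Q>K, reverse
Step 1:
                    D           J           C
  init        0.01317       0.212       7.234
  Δ           0.02326    -0.02326    -0.01163
  eq          0.03643      0.1887       7.222
  solve Keq expr → x = -0.01163; check Q = 193.8
Then change container volume by factor 1.5 (V_new/V_old).
Step 2:
                    D           J           C
  init        0.02429      0.1258       4.815
  Δ         -0.003847    0.003847    0.001923
  eq          0.02044      0.1297       4.817
  solve Keq expr → x = 0.001923; check Q = 193.8
Then add 0.01671 M of D.
Step 3:
                    D           J           C
  init        0.03715      0.1297       4.817
  Δ          -0.01442     0.01442     0.00721
  eq          0.02273      0.1441       4.824
  solve Keq expr → x = 0.00721; check Q = 193.8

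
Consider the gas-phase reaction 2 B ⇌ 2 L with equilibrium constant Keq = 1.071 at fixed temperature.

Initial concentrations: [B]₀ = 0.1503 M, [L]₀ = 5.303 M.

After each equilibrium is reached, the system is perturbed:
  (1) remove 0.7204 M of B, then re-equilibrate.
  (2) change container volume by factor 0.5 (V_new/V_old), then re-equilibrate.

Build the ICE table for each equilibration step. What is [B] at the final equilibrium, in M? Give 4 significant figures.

Q₀ = 1245 vs Keq = 1.071 ⇒ Q>K, reverse
Step 1:
                  B         L
  Initial    0.1503     5.303
  Change       2.53     -2.53
  Equil        2.68     2.773
  solve Keq expr → x = -1.265; check Q = 1.071
Then remove 0.7204 M of B.
Step 2:
                  B         L
  Initial     1.959     2.773
  Change     0.3664   -0.3664
  Equil       2.326     2.407
  solve Keq expr → x = -0.1832; check Q = 1.071
Then change container volume by factor 0.5 (V_new/V_old).
Step 3:
                  B         L
  Initial     4.652     4.814
  Change          0         0
  Equil       4.652     4.814
  solve Keq expr → x = 0; check Q = 1.071

[B]_eq = 4.652 M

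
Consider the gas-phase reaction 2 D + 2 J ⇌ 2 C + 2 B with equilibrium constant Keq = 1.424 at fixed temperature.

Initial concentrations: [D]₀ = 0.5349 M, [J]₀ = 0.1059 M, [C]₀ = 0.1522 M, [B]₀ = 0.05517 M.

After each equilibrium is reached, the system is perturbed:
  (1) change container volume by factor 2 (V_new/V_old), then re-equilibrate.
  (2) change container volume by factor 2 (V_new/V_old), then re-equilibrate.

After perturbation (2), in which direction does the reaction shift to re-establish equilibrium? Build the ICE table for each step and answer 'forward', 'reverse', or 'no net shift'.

Direction: no net shift

Q₀ = 0.02197 vs Keq = 1.424 ⇒ Q<K, forward
Step 1:
                  D         J         C         B
  I          0.5349    0.1059    0.1522   0.05517
  C        -0.06166  -0.06166   0.06166   0.06166
  E          0.4732   0.04424    0.2139    0.1168
  solve Keq expr → x = 0.03083; check Q = 1.424
Then change container volume by factor 2 (V_new/V_old).
Step 2:
                  D         J         C         B
  I          0.2366   0.02212    0.1069   0.05841
  C               0         0         0         0
  E          0.2366   0.02212    0.1069   0.05841
  solve Keq expr → x = 0; check Q = 1.424
Then change container volume by factor 2 (V_new/V_old).
Step 3:
                  D         J         C         B
  I          0.1183   0.01106   0.05346   0.02921
  C               0         0         0         0
  E          0.1183   0.01106   0.05346   0.02921
  solve Keq expr → x = 0; check Q = 1.424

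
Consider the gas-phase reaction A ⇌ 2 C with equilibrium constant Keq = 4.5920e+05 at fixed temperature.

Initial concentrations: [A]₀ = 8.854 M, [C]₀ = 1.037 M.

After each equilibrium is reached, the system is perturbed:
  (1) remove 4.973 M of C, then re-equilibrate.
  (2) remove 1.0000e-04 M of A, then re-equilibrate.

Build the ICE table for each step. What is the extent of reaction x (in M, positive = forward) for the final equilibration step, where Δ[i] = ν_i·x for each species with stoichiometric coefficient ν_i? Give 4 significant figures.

Q₀ = 0.1215 vs Keq = 4.5920e+05 ⇒ Q<K, forward
Step 1:
                   A          C
  init         8.854      1.037
  Δ           -8.853      17.71
  eq      7.6506e-04      18.74
  solve Keq expr → x = 8.853; check Q = 4.5920e+05
Then remove 4.973 M of C.
Step 2:
                   A          C
  init    7.6506e-04      13.77
  Δ       -3.5207e-04 7.0415e-04
  eq      4.1299e-04      13.77
  solve Keq expr → x = 3.5207e-04; check Q = 4.5920e+05
Then remove 1.0000e-04 M of A.
Step 3:
                   A          C
  init    3.1299e-04      13.77
  Δ       9.9988e-05 -1.9998e-04
  eq      4.1298e-04      13.77
  solve Keq expr → x = -9.9988e-05; check Q = 4.5920e+05

x = -9.9988e-05 M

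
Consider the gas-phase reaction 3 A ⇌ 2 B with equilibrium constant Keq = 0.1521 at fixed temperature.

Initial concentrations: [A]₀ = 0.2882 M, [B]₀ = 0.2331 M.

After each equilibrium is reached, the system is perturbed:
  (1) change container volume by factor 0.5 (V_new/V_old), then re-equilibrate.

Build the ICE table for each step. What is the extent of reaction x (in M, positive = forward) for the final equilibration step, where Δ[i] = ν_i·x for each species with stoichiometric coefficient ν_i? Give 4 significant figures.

Q₀ = 2.27 vs Keq = 0.1521 ⇒ Q>K, reverse
Step 1:
                  A         B
  I          0.2882    0.2331
  C          0.1689   -0.1126
  E          0.4571    0.1205
  solve Keq expr → x = -0.05629; check Q = 0.1521
Then change container volume by factor 0.5 (V_new/V_old).
Step 2:
                  A         B
  I          0.9142     0.241
  C        -0.08229   0.05486
  E          0.8319    0.2959
  solve Keq expr → x = 0.02743; check Q = 0.1521

x = 0.02743 M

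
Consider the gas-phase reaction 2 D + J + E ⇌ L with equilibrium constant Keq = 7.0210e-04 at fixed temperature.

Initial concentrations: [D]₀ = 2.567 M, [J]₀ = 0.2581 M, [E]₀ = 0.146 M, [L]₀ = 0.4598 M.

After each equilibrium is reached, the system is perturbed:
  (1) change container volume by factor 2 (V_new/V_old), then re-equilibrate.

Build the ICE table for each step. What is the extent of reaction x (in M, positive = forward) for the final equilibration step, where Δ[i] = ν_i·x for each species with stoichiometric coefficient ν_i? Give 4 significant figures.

x = -0.001596 M

Q₀ = 1.852 vs Keq = 7.0210e-04 ⇒ Q>K, reverse
Step 1:
                   D          J          E          L
  I            2.567     0.2581      0.146     0.4598
  C           0.9123     0.4561     0.4561    -0.4561
  E            3.479     0.7142     0.6021   0.003655
  solve Keq expr → x = -0.4561; check Q = 7.0210e-04
Then change container volume by factor 2 (V_new/V_old).
Step 2:
                   D          J          E          L
  I             1.74     0.3571     0.3011   0.001828
  C         0.003192   0.001596   0.001596  -0.001596
  E            1.743     0.3587     0.3027 2.3154e-04
  solve Keq expr → x = -0.001596; check Q = 7.0210e-04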